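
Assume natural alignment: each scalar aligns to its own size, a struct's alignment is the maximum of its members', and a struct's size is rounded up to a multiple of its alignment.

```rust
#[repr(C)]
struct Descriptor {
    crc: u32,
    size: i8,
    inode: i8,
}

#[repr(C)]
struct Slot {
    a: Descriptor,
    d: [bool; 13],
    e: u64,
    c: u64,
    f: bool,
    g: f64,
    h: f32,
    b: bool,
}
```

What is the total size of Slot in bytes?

Descriptor: crc at 0 (size 4, align 4) → ends 4; size at 4 (size 1, align 1) → ends 5; inode at 5 (size 1, align 1) → ends 6; tail pad 2 to reach multiple of 4; total 8 bytes, alignment 4
a at 0 (size 8, align 4) → ends 8
d at 8 (size 13, align 1) → ends 21
pad 3 to align 8 for e
e at 24 (size 8, align 8) → ends 32
c at 32 (size 8, align 8) → ends 40
f at 40 (size 1, align 1) → ends 41
pad 7 to align 8 for g
g at 48 (size 8, align 8) → ends 56
h at 56 (size 4, align 4) → ends 60
b at 60 (size 1, align 1) → ends 61
tail pad 3 to reach multiple of 8
total 64 bytes, alignment 8

64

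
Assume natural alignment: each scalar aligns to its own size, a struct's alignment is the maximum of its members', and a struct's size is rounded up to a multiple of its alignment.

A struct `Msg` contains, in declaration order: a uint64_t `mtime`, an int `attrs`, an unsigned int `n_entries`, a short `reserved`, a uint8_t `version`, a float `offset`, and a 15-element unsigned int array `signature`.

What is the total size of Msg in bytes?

88 bytes

0..8  mtime  (8B, 8-aligned)
8..12  attrs  (4B, 4-aligned)
12..16  n_entries  (4B, 4-aligned)
16..18  reserved  (2B, 2-aligned)
18..19  version  (1B, 1-aligned)
19..20  -- padding (1B)
20..24  offset  (4B, 4-aligned)
24..84  signature  (60B, 4-aligned)
84..88  -- tail padding (4B)
sizeof = 88, alignof = 8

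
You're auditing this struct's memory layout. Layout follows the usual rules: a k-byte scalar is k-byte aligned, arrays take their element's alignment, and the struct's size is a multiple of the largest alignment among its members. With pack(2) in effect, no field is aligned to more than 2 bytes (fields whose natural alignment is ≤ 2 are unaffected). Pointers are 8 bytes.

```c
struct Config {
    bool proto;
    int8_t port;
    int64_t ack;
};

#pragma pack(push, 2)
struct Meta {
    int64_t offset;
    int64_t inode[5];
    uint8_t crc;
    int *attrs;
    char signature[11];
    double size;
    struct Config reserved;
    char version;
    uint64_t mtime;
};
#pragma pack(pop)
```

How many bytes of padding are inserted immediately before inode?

0

Config: proto at 0 (size 1, align 1) → ends 1; port at 1 (size 1, align 1) → ends 2; pad 6 to align 8 for ack; ack at 8 (size 8, align 8) → ends 16; total 16 bytes, alignment 8
offset at 0 (size 8, align 2) → ends 8
inode at 8 (size 40, align 2) → ends 48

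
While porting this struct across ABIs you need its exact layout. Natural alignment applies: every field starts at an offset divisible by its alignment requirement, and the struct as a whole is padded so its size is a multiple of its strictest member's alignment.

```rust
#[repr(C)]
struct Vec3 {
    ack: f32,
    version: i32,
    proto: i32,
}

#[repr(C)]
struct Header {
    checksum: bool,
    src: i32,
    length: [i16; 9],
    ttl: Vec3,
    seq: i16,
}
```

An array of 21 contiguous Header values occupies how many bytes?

924

Vec3: ack at 0 (size 4, align 4) → ends 4; version at 4 (size 4, align 4) → ends 8; proto at 8 (size 4, align 4) → ends 12; total 12 bytes, alignment 4
checksum at 0 (size 1, align 1) → ends 1
pad 3 to align 4 for src
src at 4 (size 4, align 4) → ends 8
length at 8 (size 18, align 2) → ends 26
pad 2 to align 4 for ttl
ttl at 28 (size 12, align 4) → ends 40
seq at 40 (size 2, align 2) → ends 42
tail pad 2 to reach multiple of 4
total 44 bytes, alignment 4
array of 21: 21 × 44 = 924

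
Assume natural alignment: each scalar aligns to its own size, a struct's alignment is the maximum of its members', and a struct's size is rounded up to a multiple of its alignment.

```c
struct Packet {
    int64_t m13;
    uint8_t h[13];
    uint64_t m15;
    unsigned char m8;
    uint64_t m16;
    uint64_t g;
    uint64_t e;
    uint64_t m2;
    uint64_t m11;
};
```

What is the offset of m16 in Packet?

40

m13 at 0 (size 8, align 8) → ends 8
h at 8 (size 13, align 1) → ends 21
pad 3 to align 8 for m15
m15 at 24 (size 8, align 8) → ends 32
m8 at 32 (size 1, align 1) → ends 33
pad 7 to align 8 for m16
m16 at 40 (size 8, align 8) → ends 48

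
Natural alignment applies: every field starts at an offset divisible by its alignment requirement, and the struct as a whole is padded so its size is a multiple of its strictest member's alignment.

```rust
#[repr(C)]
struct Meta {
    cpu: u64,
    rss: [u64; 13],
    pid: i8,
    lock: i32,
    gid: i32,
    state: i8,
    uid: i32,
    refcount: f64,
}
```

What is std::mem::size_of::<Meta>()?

144 bytes

0..8  cpu  (8B, 8-aligned)
8..112  rss  (104B, 8-aligned)
112..113  pid  (1B, 1-aligned)
113..116  -- padding (3B)
116..120  lock  (4B, 4-aligned)
120..124  gid  (4B, 4-aligned)
124..125  state  (1B, 1-aligned)
125..128  -- padding (3B)
128..132  uid  (4B, 4-aligned)
132..136  -- padding (4B)
136..144  refcount  (8B, 8-aligned)
sizeof = 144, alignof = 8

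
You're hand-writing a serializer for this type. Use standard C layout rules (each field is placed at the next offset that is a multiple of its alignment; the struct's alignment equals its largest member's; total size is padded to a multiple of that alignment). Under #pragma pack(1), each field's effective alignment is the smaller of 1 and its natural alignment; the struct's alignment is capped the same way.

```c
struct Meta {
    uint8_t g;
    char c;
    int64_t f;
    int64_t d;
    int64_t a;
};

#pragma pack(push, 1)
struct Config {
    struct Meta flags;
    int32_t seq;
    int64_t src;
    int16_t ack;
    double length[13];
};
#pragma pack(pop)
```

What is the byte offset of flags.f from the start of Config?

8

Meta: @0: g [1B, align 1] → 1; @1: c [1B, align 1] → 2; +6 pad (align 8); @8: f [8B, align 8] → 16; @16: d [8B, align 8] → 24; @24: a [8B, align 8] → 32; size 32, align 8
@0: flags [32B, align 1] → 32
within Meta: f at 8
0 + 8 = 8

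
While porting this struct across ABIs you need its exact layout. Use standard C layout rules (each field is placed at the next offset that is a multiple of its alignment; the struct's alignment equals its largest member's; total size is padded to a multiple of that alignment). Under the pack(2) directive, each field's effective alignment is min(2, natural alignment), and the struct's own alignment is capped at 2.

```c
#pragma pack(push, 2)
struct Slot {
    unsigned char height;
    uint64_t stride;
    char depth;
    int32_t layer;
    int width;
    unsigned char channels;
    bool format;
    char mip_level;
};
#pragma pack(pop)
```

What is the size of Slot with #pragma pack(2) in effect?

24

0..1  height  (1B, 1-aligned)
1..2  -- padding (1B)
2..10  stride  (8B, 2-aligned)
10..11  depth  (1B, 1-aligned)
11..12  -- padding (1B)
12..16  layer  (4B, 2-aligned)
16..20  width  (4B, 2-aligned)
20..21  channels  (1B, 1-aligned)
21..22  format  (1B, 1-aligned)
22..23  mip_level  (1B, 1-aligned)
23..24  -- tail padding (1B)
sizeof = 24, alignof = 2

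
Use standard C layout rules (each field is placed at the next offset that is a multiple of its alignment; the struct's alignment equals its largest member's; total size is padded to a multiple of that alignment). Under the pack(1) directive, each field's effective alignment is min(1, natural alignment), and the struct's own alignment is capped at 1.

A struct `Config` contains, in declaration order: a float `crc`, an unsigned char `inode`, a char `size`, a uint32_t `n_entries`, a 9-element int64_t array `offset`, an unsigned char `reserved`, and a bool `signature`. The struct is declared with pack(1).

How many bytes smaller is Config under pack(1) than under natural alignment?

natural layout:
  crc at 0 (size 4, align 4) → ends 4
  inode at 4 (size 1, align 1) → ends 5
  size at 5 (size 1, align 1) → ends 6
  pad 2 to align 4 for n_entries
  n_entries at 8 (size 4, align 4) → ends 12
  pad 4 to align 8 for offset
  offset at 16 (size 72, align 8) → ends 88
  reserved at 88 (size 1, align 1) → ends 89
  signature at 89 (size 1, align 1) → ends 90
  tail pad 6 to reach multiple of 8
  total 96 bytes, alignment 8
packed(1) layout:
  crc at 0 (size 4, align 1) → ends 4
  inode at 4 (size 1, align 1) → ends 5
  size at 5 (size 1, align 1) → ends 6
  n_entries at 6 (size 4, align 1) → ends 10
  offset at 10 (size 72, align 1) → ends 82
  reserved at 82 (size 1, align 1) → ends 83
  signature at 83 (size 1, align 1) → ends 84
  total 84 bytes, alignment 1
96 − 84 = 12

12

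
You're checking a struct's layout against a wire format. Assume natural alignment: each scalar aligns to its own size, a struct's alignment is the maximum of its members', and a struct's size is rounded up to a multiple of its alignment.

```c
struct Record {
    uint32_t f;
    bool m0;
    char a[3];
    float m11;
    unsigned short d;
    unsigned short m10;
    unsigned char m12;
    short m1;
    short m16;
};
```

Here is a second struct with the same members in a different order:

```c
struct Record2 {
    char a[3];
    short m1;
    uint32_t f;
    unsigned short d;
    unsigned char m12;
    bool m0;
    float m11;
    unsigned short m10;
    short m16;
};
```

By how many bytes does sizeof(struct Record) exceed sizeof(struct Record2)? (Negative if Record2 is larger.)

0

f at 0 (size 4, align 4) → ends 4
m0 at 4 (size 1, align 1) → ends 5
a at 5 (size 3, align 1) → ends 8
m11 at 8 (size 4, align 4) → ends 12
d at 12 (size 2, align 2) → ends 14
m10 at 14 (size 2, align 2) → ends 16
m12 at 16 (size 1, align 1) → ends 17
pad 1 to align 2 for m1
m1 at 18 (size 2, align 2) → ends 20
m16 at 20 (size 2, align 2) → ends 22
tail pad 2 to reach multiple of 4
total 24 bytes, alignment 4
— Record2 —
a at 0 (size 3, align 1) → ends 3
pad 1 to align 2 for m1
m1 at 4 (size 2, align 2) → ends 6
pad 2 to align 4 for f
f at 8 (size 4, align 4) → ends 12
d at 12 (size 2, align 2) → ends 14
m12 at 14 (size 1, align 1) → ends 15
m0 at 15 (size 1, align 1) → ends 16
m11 at 16 (size 4, align 4) → ends 20
m10 at 20 (size 2, align 2) → ends 22
m16 at 22 (size 2, align 2) → ends 24
total 24 bytes, alignment 4
24 − 24 = 0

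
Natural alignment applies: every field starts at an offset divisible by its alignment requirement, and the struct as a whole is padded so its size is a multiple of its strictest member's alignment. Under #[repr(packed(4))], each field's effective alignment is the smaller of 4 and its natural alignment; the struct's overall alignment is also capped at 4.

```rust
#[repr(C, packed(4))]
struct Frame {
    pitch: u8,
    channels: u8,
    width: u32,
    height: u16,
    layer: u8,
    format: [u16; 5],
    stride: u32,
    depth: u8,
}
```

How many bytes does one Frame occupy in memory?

pitch at 0 (size 1, align 1) → ends 1
channels at 1 (size 1, align 1) → ends 2
pad 2 to align 4 for width
width at 4 (size 4, align 4) → ends 8
height at 8 (size 2, align 2) → ends 10
layer at 10 (size 1, align 1) → ends 11
pad 1 to align 2 for format
format at 12 (size 10, align 2) → ends 22
pad 2 to align 4 for stride
stride at 24 (size 4, align 4) → ends 28
depth at 28 (size 1, align 1) → ends 29
tail pad 3 to reach multiple of 4
total 32 bytes, alignment 4

32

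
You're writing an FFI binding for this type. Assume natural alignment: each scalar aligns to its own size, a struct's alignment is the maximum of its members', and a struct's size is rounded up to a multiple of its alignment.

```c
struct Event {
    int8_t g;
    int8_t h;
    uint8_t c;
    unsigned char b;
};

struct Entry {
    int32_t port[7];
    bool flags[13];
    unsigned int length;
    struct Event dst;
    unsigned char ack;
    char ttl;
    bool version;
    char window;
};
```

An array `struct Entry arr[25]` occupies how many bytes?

Event: g at 0 (size 1, align 1) → ends 1; h at 1 (size 1, align 1) → ends 2; c at 2 (size 1, align 1) → ends 3; b at 3 (size 1, align 1) → ends 4; total 4 bytes, alignment 1
port at 0 (size 28, align 4) → ends 28
flags at 28 (size 13, align 1) → ends 41
pad 3 to align 4 for length
length at 44 (size 4, align 4) → ends 48
dst at 48 (size 4, align 1) → ends 52
ack at 52 (size 1, align 1) → ends 53
ttl at 53 (size 1, align 1) → ends 54
version at 54 (size 1, align 1) → ends 55
window at 55 (size 1, align 1) → ends 56
total 56 bytes, alignment 4
array of 25: 25 × 56 = 1400

1400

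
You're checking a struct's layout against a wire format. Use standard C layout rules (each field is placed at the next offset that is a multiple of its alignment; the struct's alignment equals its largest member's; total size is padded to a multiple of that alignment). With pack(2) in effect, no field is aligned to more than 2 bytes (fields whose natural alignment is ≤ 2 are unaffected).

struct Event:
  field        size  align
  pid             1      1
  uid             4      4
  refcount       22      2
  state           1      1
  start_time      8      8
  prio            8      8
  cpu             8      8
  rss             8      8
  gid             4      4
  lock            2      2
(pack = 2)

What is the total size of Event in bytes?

0..1  pid  (1B, 1-aligned)
1..2  -- padding (1B)
2..6  uid  (4B, 2-aligned)
6..28  refcount  (22B, 2-aligned)
28..29  state  (1B, 1-aligned)
29..30  -- padding (1B)
30..38  start_time  (8B, 2-aligned)
38..46  prio  (8B, 2-aligned)
46..54  cpu  (8B, 2-aligned)
54..62  rss  (8B, 2-aligned)
62..66  gid  (4B, 2-aligned)
66..68  lock  (2B, 2-aligned)
sizeof = 68, alignof = 2

68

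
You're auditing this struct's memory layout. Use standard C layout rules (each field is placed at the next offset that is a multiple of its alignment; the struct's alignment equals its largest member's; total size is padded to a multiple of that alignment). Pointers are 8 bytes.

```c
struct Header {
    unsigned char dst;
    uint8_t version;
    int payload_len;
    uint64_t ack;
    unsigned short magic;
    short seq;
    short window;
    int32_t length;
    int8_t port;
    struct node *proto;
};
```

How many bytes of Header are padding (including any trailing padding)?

dst at 0 (size 1, align 1) → ends 1
version at 1 (size 1, align 1) → ends 2
pad 2 to align 4 for payload_len
payload_len at 4 (size 4, align 4) → ends 8
ack at 8 (size 8, align 8) → ends 16
magic at 16 (size 2, align 2) → ends 18
seq at 18 (size 2, align 2) → ends 20
window at 20 (size 2, align 2) → ends 22
pad 2 to align 4 for length
length at 24 (size 4, align 4) → ends 28
port at 28 (size 1, align 1) → ends 29
pad 3 to align 8 for proto
proto at 32 (size 8, align 8) → ends 40
total 40 bytes, alignment 8
data bytes 33, size 40 → padding 7

7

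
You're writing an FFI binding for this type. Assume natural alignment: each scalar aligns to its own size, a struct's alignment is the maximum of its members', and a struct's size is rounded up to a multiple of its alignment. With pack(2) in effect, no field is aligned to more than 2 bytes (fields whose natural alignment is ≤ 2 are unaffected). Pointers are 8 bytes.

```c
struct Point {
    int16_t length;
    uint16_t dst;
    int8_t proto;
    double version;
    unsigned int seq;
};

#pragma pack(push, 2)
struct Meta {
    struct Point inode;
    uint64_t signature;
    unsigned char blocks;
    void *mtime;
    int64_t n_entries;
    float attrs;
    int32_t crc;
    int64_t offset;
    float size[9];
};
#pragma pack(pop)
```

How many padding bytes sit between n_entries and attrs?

Point: length at 0 (size 2, align 2) → ends 2; dst at 2 (size 2, align 2) → ends 4; proto at 4 (size 1, align 1) → ends 5; pad 3 to align 8 for version; version at 8 (size 8, align 8) → ends 16; seq at 16 (size 4, align 4) → ends 20; tail pad 4 to reach multiple of 8; total 24 bytes, alignment 8
inode at 0 (size 24, align 2) → ends 24
signature at 24 (size 8, align 2) → ends 32
blocks at 32 (size 1, align 1) → ends 33
pad 1 to align 2 for mtime
mtime at 34 (size 8, align 2) → ends 42
n_entries at 42 (size 8, align 2) → ends 50
attrs at 50 (size 4, align 2) → ends 54

0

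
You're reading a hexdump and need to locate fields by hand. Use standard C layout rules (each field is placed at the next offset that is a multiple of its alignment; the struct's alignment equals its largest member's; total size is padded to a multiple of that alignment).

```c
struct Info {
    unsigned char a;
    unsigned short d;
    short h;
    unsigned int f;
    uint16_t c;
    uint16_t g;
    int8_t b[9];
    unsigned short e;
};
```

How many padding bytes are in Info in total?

@0: a [1B, align 1] → 1
+1 pad (align 2)
@2: d [2B, align 2] → 4
@4: h [2B, align 2] → 6
+2 pad (align 4)
@8: f [4B, align 4] → 12
@12: c [2B, align 2] → 14
@14: g [2B, align 2] → 16
@16: b [9B, align 1] → 25
+1 pad (align 2)
@26: e [2B, align 2] → 28
size 28, align 4
data bytes 24, size 28 → padding 4

4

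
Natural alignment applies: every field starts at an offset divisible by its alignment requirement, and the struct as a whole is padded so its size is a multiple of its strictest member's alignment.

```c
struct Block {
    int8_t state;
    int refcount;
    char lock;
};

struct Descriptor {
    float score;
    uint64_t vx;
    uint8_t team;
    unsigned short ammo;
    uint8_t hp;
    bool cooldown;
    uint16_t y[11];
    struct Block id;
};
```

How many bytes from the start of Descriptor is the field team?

Block: 0..1  state  (1B, 1-aligned); 1..4  -- padding (3B); 4..8  refcount  (4B, 4-aligned); 8..9  lock  (1B, 1-aligned); 9..12  -- tail padding (3B); sizeof = 12, alignof = 4
0..4  score  (4B, 4-aligned)
4..8  -- padding (4B)
8..16  vx  (8B, 8-aligned)
16..17  team  (1B, 1-aligned)

16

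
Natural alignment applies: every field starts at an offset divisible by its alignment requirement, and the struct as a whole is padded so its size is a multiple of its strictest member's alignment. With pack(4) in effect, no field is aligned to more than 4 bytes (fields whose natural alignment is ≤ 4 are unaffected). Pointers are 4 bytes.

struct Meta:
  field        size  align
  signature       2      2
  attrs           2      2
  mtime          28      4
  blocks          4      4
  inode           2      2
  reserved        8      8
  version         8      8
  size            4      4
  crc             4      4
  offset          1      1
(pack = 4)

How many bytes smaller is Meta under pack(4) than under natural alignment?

4

natural layout:
  signature at 0 (size 2, align 2) → ends 2
  attrs at 2 (size 2, align 2) → ends 4
  mtime at 4 (size 28, align 4) → ends 32
  blocks at 32 (size 4, align 4) → ends 36
  inode at 36 (size 2, align 2) → ends 38
  pad 2 to align 8 for reserved
  reserved at 40 (size 8, align 8) → ends 48
  version at 48 (size 8, align 8) → ends 56
  size at 56 (size 4, align 4) → ends 60
  crc at 60 (size 4, align 4) → ends 64
  offset at 64 (size 1, align 1) → ends 65
  tail pad 7 to reach multiple of 8
  total 72 bytes, alignment 8
packed(4) layout:
  signature at 0 (size 2, align 2) → ends 2
  attrs at 2 (size 2, align 2) → ends 4
  mtime at 4 (size 28, align 4) → ends 32
  blocks at 32 (size 4, align 4) → ends 36
  inode at 36 (size 2, align 2) → ends 38
  pad 2 to align 4 for reserved
  reserved at 40 (size 8, align 4) → ends 48
  version at 48 (size 8, align 4) → ends 56
  size at 56 (size 4, align 4) → ends 60
  crc at 60 (size 4, align 4) → ends 64
  offset at 64 (size 1, align 1) → ends 65
  tail pad 3 to reach multiple of 4
  total 68 bytes, alignment 4
72 − 68 = 4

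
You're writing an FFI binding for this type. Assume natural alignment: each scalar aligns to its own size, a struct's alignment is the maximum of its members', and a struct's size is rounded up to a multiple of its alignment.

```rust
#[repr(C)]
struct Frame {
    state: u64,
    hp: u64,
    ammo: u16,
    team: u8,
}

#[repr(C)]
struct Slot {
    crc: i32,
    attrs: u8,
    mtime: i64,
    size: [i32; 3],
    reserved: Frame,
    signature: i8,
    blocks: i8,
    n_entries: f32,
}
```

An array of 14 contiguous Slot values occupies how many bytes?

896

Frame: state at 0 (size 8, align 8) → ends 8; hp at 8 (size 8, align 8) → ends 16; ammo at 16 (size 2, align 2) → ends 18; team at 18 (size 1, align 1) → ends 19; tail pad 5 to reach multiple of 8; total 24 bytes, alignment 8
crc at 0 (size 4, align 4) → ends 4
attrs at 4 (size 1, align 1) → ends 5
pad 3 to align 8 for mtime
mtime at 8 (size 8, align 8) → ends 16
size at 16 (size 12, align 4) → ends 28
pad 4 to align 8 for reserved
reserved at 32 (size 24, align 8) → ends 56
signature at 56 (size 1, align 1) → ends 57
blocks at 57 (size 1, align 1) → ends 58
pad 2 to align 4 for n_entries
n_entries at 60 (size 4, align 4) → ends 64
total 64 bytes, alignment 8
array of 14: 14 × 64 = 896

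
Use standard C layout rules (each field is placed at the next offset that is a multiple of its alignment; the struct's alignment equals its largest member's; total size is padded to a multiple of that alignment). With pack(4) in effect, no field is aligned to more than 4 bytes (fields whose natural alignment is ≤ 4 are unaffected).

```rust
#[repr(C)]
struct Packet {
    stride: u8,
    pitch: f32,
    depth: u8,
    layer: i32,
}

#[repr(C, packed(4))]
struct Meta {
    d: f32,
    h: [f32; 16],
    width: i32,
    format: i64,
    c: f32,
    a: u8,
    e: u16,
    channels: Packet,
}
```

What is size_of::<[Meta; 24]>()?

2496

Packet: 0..1  stride  (1B, 1-aligned); 1..4  -- padding (3B); 4..8  pitch  (4B, 4-aligned); 8..9  depth  (1B, 1-aligned); 9..12  -- padding (3B); 12..16  layer  (4B, 4-aligned); sizeof = 16, alignof = 4
0..4  d  (4B, 4-aligned)
4..68  h  (64B, 4-aligned)
68..72  width  (4B, 4-aligned)
72..80  format  (8B, 4-aligned)
80..84  c  (4B, 4-aligned)
84..85  a  (1B, 1-aligned)
85..86  -- padding (1B)
86..88  e  (2B, 2-aligned)
88..104  channels  (16B, 4-aligned)
sizeof = 104, alignof = 4
array of 24: 24 × 104 = 2496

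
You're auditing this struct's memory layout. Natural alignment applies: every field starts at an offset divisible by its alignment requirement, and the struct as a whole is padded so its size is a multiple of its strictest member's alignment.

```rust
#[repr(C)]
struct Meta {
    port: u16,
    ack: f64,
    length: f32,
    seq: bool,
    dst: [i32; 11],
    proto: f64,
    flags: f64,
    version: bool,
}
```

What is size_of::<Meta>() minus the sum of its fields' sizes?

port at 0 (size 2, align 2) → ends 2
pad 6 to align 8 for ack
ack at 8 (size 8, align 8) → ends 16
length at 16 (size 4, align 4) → ends 20
seq at 20 (size 1, align 1) → ends 21
pad 3 to align 4 for dst
dst at 24 (size 44, align 4) → ends 68
pad 4 to align 8 for proto
proto at 72 (size 8, align 8) → ends 80
flags at 80 (size 8, align 8) → ends 88
version at 88 (size 1, align 1) → ends 89
tail pad 7 to reach multiple of 8
total 96 bytes, alignment 8
data bytes 76, size 96 → padding 20

20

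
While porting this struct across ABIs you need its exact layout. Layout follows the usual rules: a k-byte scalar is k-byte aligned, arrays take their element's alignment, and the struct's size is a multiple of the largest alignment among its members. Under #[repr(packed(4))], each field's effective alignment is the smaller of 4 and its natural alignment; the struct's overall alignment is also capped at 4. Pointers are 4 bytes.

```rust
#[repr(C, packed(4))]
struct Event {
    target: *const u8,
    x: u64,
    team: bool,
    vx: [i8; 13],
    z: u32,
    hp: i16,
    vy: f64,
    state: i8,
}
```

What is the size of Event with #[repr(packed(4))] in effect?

48

0..4  target  (4B, 4-aligned)
4..12  x  (8B, 4-aligned)
12..13  team  (1B, 1-aligned)
13..26  vx  (13B, 1-aligned)
26..28  -- padding (2B)
28..32  z  (4B, 4-aligned)
32..34  hp  (2B, 2-aligned)
34..36  -- padding (2B)
36..44  vy  (8B, 4-aligned)
44..45  state  (1B, 1-aligned)
45..48  -- tail padding (3B)
sizeof = 48, alignof = 4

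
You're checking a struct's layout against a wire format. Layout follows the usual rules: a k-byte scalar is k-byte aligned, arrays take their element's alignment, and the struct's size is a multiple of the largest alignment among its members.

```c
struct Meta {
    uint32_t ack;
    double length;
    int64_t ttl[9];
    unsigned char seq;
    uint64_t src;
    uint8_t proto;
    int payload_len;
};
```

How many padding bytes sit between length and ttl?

0

0..4  ack  (4B, 4-aligned)
4..8  -- padding (4B)
8..16  length  (8B, 8-aligned)
16..88  ttl  (72B, 8-aligned)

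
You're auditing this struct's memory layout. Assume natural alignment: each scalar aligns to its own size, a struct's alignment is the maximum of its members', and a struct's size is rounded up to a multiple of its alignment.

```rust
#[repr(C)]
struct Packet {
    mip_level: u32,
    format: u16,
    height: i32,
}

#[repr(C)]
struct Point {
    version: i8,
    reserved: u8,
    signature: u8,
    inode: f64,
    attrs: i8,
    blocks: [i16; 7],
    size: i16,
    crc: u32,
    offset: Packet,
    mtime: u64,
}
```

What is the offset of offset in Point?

40

Packet: @0: mip_level [4B, align 4] → 4; @4: format [2B, align 2] → 6; +2 pad (align 4); @8: height [4B, align 4] → 12; size 12, align 4
@0: version [1B, align 1] → 1
@1: reserved [1B, align 1] → 2
@2: signature [1B, align 1] → 3
+5 pad (align 8)
@8: inode [8B, align 8] → 16
@16: attrs [1B, align 1] → 17
+1 pad (align 2)
@18: blocks [14B, align 2] → 32
@32: size [2B, align 2] → 34
+2 pad (align 4)
@36: crc [4B, align 4] → 40
@40: offset [12B, align 4] → 52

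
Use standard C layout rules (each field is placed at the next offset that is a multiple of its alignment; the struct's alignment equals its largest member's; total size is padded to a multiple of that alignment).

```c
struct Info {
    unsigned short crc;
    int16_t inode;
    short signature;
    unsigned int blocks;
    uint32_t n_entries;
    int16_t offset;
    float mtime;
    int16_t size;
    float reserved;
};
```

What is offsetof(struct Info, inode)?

2

0..2  crc  (2B, 2-aligned)
2..4  inode  (2B, 2-aligned)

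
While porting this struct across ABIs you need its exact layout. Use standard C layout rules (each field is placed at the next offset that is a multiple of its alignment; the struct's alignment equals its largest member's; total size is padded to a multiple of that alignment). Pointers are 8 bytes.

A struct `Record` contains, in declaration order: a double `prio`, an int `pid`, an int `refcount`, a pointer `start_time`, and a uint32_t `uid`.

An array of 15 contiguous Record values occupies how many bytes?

prio at 0 (size 8, align 8) → ends 8
pid at 8 (size 4, align 4) → ends 12
refcount at 12 (size 4, align 4) → ends 16
start_time at 16 (size 8, align 8) → ends 24
uid at 24 (size 4, align 4) → ends 28
tail pad 4 to reach multiple of 8
total 32 bytes, alignment 8
array of 15: 15 × 32 = 480

480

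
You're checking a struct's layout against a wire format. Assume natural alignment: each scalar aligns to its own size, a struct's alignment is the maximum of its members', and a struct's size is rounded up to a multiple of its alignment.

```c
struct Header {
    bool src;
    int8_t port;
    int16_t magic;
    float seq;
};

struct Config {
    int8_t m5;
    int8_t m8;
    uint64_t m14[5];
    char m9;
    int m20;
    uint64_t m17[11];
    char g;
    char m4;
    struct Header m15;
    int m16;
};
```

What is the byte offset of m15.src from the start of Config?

Header: @0: src [1B, align 1] → 1; @1: port [1B, align 1] → 2; @2: magic [2B, align 2] → 4; @4: seq [4B, align 4] → 8; size 8, align 4
@0: m5 [1B, align 1] → 1
@1: m8 [1B, align 1] → 2
+6 pad (align 8)
@8: m14 [40B, align 8] → 48
@48: m9 [1B, align 1] → 49
+3 pad (align 4)
@52: m20 [4B, align 4] → 56
@56: m17 [88B, align 8] → 144
@144: g [1B, align 1] → 145
@145: m4 [1B, align 1] → 146
+2 pad (align 4)
@148: m15 [8B, align 4] → 156
within Header: src at 0
148 + 0 = 148

148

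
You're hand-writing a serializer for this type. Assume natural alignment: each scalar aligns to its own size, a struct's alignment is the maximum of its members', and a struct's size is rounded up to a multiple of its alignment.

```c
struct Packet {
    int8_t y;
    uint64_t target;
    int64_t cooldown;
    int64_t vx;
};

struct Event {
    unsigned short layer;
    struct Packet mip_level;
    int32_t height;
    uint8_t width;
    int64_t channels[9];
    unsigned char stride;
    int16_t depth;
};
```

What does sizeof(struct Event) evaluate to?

128

Packet: @0: y [1B, align 1] → 1; +7 pad (align 8); @8: target [8B, align 8] → 16; @16: cooldown [8B, align 8] → 24; @24: vx [8B, align 8] → 32; size 32, align 8
@0: layer [2B, align 2] → 2
+6 pad (align 8)
@8: mip_level [32B, align 8] → 40
@40: height [4B, align 4] → 44
@44: width [1B, align 1] → 45
+3 pad (align 8)
@48: channels [72B, align 8] → 120
@120: stride [1B, align 1] → 121
+1 pad (align 2)
@122: depth [2B, align 2] → 124
+4 tail pad (align 8)
size 128, align 8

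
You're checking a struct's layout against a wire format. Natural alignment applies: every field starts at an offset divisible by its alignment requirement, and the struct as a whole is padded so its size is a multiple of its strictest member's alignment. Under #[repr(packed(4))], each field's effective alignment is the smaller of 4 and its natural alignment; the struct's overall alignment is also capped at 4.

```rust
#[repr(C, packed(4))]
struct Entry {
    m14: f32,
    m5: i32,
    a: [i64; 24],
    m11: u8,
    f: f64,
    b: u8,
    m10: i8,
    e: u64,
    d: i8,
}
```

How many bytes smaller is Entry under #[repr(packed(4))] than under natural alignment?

12

natural layout:
  0..4  m14  (4B, 4-aligned)
  4..8  m5  (4B, 4-aligned)
  8..200  a  (192B, 8-aligned)
  200..201  m11  (1B, 1-aligned)
  201..208  -- padding (7B)
  208..216  f  (8B, 8-aligned)
  216..217  b  (1B, 1-aligned)
  217..218  m10  (1B, 1-aligned)
  218..224  -- padding (6B)
  224..232  e  (8B, 8-aligned)
  232..233  d  (1B, 1-aligned)
  233..240  -- tail padding (7B)
  sizeof = 240, alignof = 8
packed(4) layout:
  0..4  m14  (4B, 4-aligned)
  4..8  m5  (4B, 4-aligned)
  8..200  a  (192B, 4-aligned)
  200..201  m11  (1B, 1-aligned)
  201..204  -- padding (3B)
  204..212  f  (8B, 4-aligned)
  212..213  b  (1B, 1-aligned)
  213..214  m10  (1B, 1-aligned)
  214..216  -- padding (2B)
  216..224  e  (8B, 4-aligned)
  224..225  d  (1B, 1-aligned)
  225..228  -- tail padding (3B)
  sizeof = 228, alignof = 4
240 − 228 = 12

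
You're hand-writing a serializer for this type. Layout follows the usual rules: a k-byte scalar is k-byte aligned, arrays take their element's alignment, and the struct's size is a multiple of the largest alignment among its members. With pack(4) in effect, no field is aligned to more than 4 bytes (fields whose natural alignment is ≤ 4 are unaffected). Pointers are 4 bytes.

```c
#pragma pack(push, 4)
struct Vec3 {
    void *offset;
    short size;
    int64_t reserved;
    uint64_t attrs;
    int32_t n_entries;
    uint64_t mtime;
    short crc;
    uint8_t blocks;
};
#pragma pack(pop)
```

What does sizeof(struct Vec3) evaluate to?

offset at 0 (size 4, align 4) → ends 4
size at 4 (size 2, align 2) → ends 6
pad 2 to align 4 for reserved
reserved at 8 (size 8, align 4) → ends 16
attrs at 16 (size 8, align 4) → ends 24
n_entries at 24 (size 4, align 4) → ends 28
mtime at 28 (size 8, align 4) → ends 36
crc at 36 (size 2, align 2) → ends 38
blocks at 38 (size 1, align 1) → ends 39
tail pad 1 to reach multiple of 4
total 40 bytes, alignment 4

40 bytes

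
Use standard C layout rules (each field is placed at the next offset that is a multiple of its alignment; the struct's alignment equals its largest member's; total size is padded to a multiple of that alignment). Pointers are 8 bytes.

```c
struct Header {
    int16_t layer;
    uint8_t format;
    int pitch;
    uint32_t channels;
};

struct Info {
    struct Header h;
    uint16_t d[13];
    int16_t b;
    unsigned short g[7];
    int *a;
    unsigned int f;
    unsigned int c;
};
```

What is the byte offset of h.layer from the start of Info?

Header: 0..2  layer  (2B, 2-aligned); 2..3  format  (1B, 1-aligned); 3..4  -- padding (1B); 4..8  pitch  (4B, 4-aligned); 8..12  channels  (4B, 4-aligned); sizeof = 12, alignof = 4
0..12  h  (12B, 4-aligned)
within Header: layer at 0
0 + 0 = 0

0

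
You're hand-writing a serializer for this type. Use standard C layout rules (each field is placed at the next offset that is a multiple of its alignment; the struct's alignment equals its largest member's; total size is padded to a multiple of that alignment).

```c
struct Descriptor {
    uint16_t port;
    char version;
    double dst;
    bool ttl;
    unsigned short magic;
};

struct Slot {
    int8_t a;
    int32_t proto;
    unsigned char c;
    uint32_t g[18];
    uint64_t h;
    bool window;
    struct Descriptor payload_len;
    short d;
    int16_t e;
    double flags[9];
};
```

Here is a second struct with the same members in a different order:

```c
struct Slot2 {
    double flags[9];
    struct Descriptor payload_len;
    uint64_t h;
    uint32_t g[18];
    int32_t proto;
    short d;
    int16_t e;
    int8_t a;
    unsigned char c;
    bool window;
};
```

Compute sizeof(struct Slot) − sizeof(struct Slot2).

16

Descriptor: port at 0 (size 2, align 2) → ends 2; version at 2 (size 1, align 1) → ends 3; pad 5 to align 8 for dst; dst at 8 (size 8, align 8) → ends 16; ttl at 16 (size 1, align 1) → ends 17; pad 1 to align 2 for magic; magic at 18 (size 2, align 2) → ends 20; tail pad 4 to reach multiple of 8; total 24 bytes, alignment 8
a at 0 (size 1, align 1) → ends 1
pad 3 to align 4 for proto
proto at 4 (size 4, align 4) → ends 8
c at 8 (size 1, align 1) → ends 9
pad 3 to align 4 for g
g at 12 (size 72, align 4) → ends 84
pad 4 to align 8 for h
h at 88 (size 8, align 8) → ends 96
window at 96 (size 1, align 1) → ends 97
pad 7 to align 8 for payload_len
payload_len at 104 (size 24, align 8) → ends 128
d at 128 (size 2, align 2) → ends 130
e at 130 (size 2, align 2) → ends 132
pad 4 to align 8 for flags
flags at 136 (size 72, align 8) → ends 208
total 208 bytes, alignment 8
— Slot2 —
flags at 0 (size 72, align 8) → ends 72
payload_len at 72 (size 24, align 8) → ends 96
h at 96 (size 8, align 8) → ends 104
g at 104 (size 72, align 4) → ends 176
proto at 176 (size 4, align 4) → ends 180
d at 180 (size 2, align 2) → ends 182
e at 182 (size 2, align 2) → ends 184
a at 184 (size 1, align 1) → ends 185
c at 185 (size 1, align 1) → ends 186
window at 186 (size 1, align 1) → ends 187
tail pad 5 to reach multiple of 8
total 192 bytes, alignment 8
208 − 192 = 16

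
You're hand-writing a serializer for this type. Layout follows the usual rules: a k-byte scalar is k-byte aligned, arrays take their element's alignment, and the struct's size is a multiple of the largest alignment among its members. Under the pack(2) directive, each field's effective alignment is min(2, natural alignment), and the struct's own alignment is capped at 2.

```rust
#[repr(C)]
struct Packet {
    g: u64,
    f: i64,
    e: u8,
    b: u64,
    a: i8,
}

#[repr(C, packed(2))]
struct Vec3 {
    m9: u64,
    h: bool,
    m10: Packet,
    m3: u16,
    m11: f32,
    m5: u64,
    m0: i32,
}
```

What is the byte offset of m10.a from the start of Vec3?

Packet: 0..8  g  (8B, 8-aligned); 8..16  f  (8B, 8-aligned); 16..17  e  (1B, 1-aligned); 17..24  -- padding (7B); 24..32  b  (8B, 8-aligned); 32..33  a  (1B, 1-aligned); 33..40  -- tail padding (7B); sizeof = 40, alignof = 8
0..8  m9  (8B, 2-aligned)
8..9  h  (1B, 1-aligned)
9..10  -- padding (1B)
10..50  m10  (40B, 2-aligned)
within Packet: a at 32
10 + 32 = 42

42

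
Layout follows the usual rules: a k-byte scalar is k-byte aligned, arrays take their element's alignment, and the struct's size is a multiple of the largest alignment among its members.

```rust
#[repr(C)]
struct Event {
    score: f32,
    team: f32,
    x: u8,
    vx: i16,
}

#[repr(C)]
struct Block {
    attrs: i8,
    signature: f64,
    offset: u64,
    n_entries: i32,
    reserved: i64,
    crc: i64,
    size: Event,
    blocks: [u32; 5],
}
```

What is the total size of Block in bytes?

80 bytes

Event: @0: score [4B, align 4] → 4; @4: team [4B, align 4] → 8; @8: x [1B, align 1] → 9; +1 pad (align 2); @10: vx [2B, align 2] → 12; size 12, align 4
@0: attrs [1B, align 1] → 1
+7 pad (align 8)
@8: signature [8B, align 8] → 16
@16: offset [8B, align 8] → 24
@24: n_entries [4B, align 4] → 28
+4 pad (align 8)
@32: reserved [8B, align 8] → 40
@40: crc [8B, align 8] → 48
@48: size [12B, align 4] → 60
@60: blocks [20B, align 4] → 80
size 80, align 8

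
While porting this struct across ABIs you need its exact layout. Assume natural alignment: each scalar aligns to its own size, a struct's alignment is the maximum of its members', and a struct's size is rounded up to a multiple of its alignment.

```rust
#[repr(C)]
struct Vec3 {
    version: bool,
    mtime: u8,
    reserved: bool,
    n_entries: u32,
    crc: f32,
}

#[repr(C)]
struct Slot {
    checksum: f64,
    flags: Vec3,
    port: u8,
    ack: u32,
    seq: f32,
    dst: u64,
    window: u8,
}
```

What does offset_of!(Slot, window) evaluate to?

40

Vec3: version at 0 (size 1, align 1) → ends 1; mtime at 1 (size 1, align 1) → ends 2; reserved at 2 (size 1, align 1) → ends 3; pad 1 to align 4 for n_entries; n_entries at 4 (size 4, align 4) → ends 8; crc at 8 (size 4, align 4) → ends 12; total 12 bytes, alignment 4
checksum at 0 (size 8, align 8) → ends 8
flags at 8 (size 12, align 4) → ends 20
port at 20 (size 1, align 1) → ends 21
pad 3 to align 4 for ack
ack at 24 (size 4, align 4) → ends 28
seq at 28 (size 4, align 4) → ends 32
dst at 32 (size 8, align 8) → ends 40
window at 40 (size 1, align 1) → ends 41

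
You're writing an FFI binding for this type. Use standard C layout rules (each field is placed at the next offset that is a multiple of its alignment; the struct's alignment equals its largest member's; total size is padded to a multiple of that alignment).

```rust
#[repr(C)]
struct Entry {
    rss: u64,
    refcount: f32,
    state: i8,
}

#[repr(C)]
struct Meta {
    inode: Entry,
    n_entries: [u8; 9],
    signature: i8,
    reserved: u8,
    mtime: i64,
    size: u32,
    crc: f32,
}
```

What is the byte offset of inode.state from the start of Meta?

12

Entry: rss at 0 (size 8, align 8) → ends 8; refcount at 8 (size 4, align 4) → ends 12; state at 12 (size 1, align 1) → ends 13; tail pad 3 to reach multiple of 8; total 16 bytes, alignment 8
inode at 0 (size 16, align 8) → ends 16
within Entry: state at 12
0 + 12 = 12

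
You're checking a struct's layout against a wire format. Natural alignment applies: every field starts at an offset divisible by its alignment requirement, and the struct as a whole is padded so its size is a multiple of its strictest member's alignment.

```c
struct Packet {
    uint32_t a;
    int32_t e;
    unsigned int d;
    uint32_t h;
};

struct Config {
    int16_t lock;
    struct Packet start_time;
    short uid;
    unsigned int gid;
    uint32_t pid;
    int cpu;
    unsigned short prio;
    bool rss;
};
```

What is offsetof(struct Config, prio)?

Packet: a at 0 (size 4, align 4) → ends 4; e at 4 (size 4, align 4) → ends 8; d at 8 (size 4, align 4) → ends 12; h at 12 (size 4, align 4) → ends 16; total 16 bytes, alignment 4
lock at 0 (size 2, align 2) → ends 2
pad 2 to align 4 for start_time
start_time at 4 (size 16, align 4) → ends 20
uid at 20 (size 2, align 2) → ends 22
pad 2 to align 4 for gid
gid at 24 (size 4, align 4) → ends 28
pid at 28 (size 4, align 4) → ends 32
cpu at 32 (size 4, align 4) → ends 36
prio at 36 (size 2, align 2) → ends 38

36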